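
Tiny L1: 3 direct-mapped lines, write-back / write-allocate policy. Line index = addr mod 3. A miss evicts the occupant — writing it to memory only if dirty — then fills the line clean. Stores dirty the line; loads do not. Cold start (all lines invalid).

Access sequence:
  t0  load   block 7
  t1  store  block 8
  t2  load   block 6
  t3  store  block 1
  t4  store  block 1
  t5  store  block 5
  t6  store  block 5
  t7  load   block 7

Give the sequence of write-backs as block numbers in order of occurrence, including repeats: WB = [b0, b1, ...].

0: R B7 -> L1 miss  d=-]
1: W B8 -> L2 miss  d=D]
2: R B6 -> L0 miss  d=-]
3: W B1 -> L1 miss  d=D]
4: W B1 -> L1 hit  d=D]
5: W B5 -> L2 miss wb->B8  d=D]
6: W B5 -> L2 hit  d=D]
7: R B7 -> L1 miss wb->B1  d=-]

WB = [8, 1]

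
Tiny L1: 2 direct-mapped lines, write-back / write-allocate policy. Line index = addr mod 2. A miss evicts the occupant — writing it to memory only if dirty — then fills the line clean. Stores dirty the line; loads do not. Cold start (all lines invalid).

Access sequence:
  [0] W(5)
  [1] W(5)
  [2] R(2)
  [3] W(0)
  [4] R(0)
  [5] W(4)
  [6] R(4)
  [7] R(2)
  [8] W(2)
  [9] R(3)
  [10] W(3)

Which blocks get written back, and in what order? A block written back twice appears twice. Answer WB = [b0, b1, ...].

0: W B5 → L1 miss [D]
1: W B5 → L1 hit [D]
2: R B2 → L0 miss [-]
3: W B0 → L0 miss [D]
4: R B0 → L0 hit [D]
5: W B4 → L0 miss wb→B0 [D]
6: R B4 → L0 hit [D]
7: R B2 → L0 miss wb→B4 [-]
8: W B2 → L0 hit [D]
9: R B3 → L1 miss wb→B5 [-]
10: W B3 → L1 hit [D]

WB = [0, 4, 5]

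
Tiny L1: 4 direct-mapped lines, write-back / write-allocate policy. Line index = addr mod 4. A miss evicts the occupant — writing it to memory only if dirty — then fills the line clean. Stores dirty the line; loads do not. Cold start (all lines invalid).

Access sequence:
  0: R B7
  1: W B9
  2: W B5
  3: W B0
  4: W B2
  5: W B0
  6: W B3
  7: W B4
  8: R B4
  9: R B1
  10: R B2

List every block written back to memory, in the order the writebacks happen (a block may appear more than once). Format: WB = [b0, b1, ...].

WB = [9, 0, 5]

  0 | R B7 → L3 miss [-]
  1 | W B9 → L1 miss [D]
  2 | W B5 → L1 miss wb→B9 [D]
  3 | W B0 → L0 miss [D]
  4 | W B2 → L2 miss [D]
  5 | W B0 → L0 hit [D]
  6 | W B3 → L3 miss [D]
  7 | W B4 → L0 miss wb→B0 [D]
  8 | R B4 → L0 hit [D]
  9 | R B1 → L1 miss wb→B5 [-]
  10 | R B2 → L2 hit [D]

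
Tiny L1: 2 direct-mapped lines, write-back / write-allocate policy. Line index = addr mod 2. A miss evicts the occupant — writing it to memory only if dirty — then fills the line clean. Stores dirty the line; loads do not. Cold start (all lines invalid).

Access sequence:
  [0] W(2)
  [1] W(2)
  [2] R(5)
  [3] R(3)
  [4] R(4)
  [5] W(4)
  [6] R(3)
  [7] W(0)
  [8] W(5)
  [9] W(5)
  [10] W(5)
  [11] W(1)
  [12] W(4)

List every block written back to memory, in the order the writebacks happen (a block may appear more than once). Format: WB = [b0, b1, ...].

WB = [2, 4, 5, 0]

0: W B2 -> L0 miss  d=D]
1: W B2 -> L0 hit  d=D]
2: R B5 -> L1 miss  d=-]
3: R B3 -> L1 miss  d=-]
4: R B4 -> L0 miss wb->B2  d=-]
5: W B4 -> L0 hit  d=D]
6: R B3 -> L1 hit  d=-]
7: W B0 -> L0 miss wb->B4  d=D]
8: W B5 -> L1 miss  d=D]
9: W B5 -> L1 hit  d=D]
10: W B5 -> L1 hit  d=D]
11: W B1 -> L1 miss wb->B5  d=D]
12: W B4 -> L0 miss wb->B0  d=D]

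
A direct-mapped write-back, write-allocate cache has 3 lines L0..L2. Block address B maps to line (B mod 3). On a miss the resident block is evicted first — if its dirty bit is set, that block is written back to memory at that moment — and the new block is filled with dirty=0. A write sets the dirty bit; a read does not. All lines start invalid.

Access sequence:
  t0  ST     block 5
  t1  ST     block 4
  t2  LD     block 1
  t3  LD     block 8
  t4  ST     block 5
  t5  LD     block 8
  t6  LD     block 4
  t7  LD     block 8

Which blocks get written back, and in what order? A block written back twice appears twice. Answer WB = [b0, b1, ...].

0: W B5 -> L2 miss  d=D]
1: W B4 -> L1 miss  d=D]
2: R B1 -> L1 miss wb->B4  d=-]
3: R B8 -> L2 miss wb->B5  d=-]
4: W B5 -> L2 miss  d=D]
5: R B8 -> L2 miss wb->B5  d=-]
6: R B4 -> L1 miss  d=-]
7: R B8 -> L2 hit  d=-]

WB = [4, 5, 5]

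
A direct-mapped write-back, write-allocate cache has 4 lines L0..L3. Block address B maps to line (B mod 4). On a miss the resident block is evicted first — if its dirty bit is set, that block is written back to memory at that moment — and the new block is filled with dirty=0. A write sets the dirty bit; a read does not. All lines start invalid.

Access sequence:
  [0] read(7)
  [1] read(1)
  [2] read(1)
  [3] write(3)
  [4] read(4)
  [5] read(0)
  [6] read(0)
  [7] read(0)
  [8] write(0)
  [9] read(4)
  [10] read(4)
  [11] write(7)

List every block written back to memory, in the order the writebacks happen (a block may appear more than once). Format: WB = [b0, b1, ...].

WB = [0, 3]

0: R B7 -> L3 miss  d=-]
1: R B1 -> L1 miss  d=-]
2: R B1 -> L1 hit  d=-]
3: W B3 -> L3 miss  d=D]
4: R B4 -> L0 miss  d=-]
5: R B0 -> L0 miss  d=-]
6: R B0 -> L0 hit  d=-]
7: R B0 -> L0 hit  d=-]
8: W B0 -> L0 hit  d=D]
9: R B4 -> L0 miss wb->B0  d=-]
10: R B4 -> L0 hit  d=-]
11: W B7 -> L3 miss wb->B3  d=D]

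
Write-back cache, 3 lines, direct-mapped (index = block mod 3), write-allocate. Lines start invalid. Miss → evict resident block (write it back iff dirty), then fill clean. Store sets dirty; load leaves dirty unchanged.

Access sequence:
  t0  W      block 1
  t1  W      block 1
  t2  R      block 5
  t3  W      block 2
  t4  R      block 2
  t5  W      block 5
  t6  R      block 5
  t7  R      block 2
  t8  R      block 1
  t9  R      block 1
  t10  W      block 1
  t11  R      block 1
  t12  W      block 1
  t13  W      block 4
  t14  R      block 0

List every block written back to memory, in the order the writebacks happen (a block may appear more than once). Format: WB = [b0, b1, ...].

0: W B1 → L1 miss [D]
1: W B1 → L1 hit [D]
2: R B5 → L2 miss [-]
3: W B2 → L2 miss [D]
4: R B2 → L2 hit [D]
5: W B5 → L2 miss wb→B2 [D]
6: R B5 → L2 hit [D]
7: R B2 → L2 miss wb→B5 [-]
8: R B1 → L1 hit [D]
9: R B1 → L1 hit [D]
10: W B1 → L1 hit [D]
11: R B1 → L1 hit [D]
12: W B1 → L1 hit [D]
13: W B4 → L1 miss wb→B1 [D]
14: R B0 → L0 miss [-]

WB = [2, 5, 1]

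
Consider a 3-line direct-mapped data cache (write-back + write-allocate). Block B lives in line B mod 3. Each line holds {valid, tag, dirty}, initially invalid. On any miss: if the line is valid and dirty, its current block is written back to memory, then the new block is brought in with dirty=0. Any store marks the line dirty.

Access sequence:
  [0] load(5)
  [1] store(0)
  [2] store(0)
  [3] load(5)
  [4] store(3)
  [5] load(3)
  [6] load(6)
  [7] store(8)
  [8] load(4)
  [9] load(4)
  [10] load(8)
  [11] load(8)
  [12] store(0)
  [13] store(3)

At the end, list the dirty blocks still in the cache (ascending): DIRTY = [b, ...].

0: R B5 → L2 miss [-]
1: W B0 → L0 miss [D]
2: W B0 → L0 hit [D]
3: R B5 → L2 hit [-]
4: W B3 → L0 miss wb→B0 [D]
5: R B3 → L0 hit [D]
6: R B6 → L0 miss wb→B3 [-]
7: W B8 → L2 miss [D]
8: R B4 → L1 miss [-]
9: R B4 → L1 hit [-]
10: R B8 → L2 hit [D]
11: R B8 → L2 hit [D]
12: W B0 → L0 miss [D]
13: W B3 → L0 miss wb→B0 [D]

DIRTY = [3, 8]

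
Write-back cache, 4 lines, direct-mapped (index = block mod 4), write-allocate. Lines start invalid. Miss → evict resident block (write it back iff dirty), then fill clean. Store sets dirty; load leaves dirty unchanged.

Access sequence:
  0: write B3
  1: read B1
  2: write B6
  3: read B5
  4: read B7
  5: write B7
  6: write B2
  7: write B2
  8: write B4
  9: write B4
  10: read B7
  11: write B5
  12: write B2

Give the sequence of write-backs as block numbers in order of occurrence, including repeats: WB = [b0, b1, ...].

WB = [3, 6]

  0 | W B3 → L3 miss [D]
  1 | R B1 → L1 miss [-]
  2 | W B6 → L2 miss [D]
  3 | R B5 → L1 miss [-]
  4 | R B7 → L3 miss wb→B3 [-]
  5 | W B7 → L3 hit [D]
  6 | W B2 → L2 miss wb→B6 [D]
  7 | W B2 → L2 hit [D]
  8 | W B4 → L0 miss [D]
  9 | W B4 → L0 hit [D]
  10 | R B7 → L3 hit [D]
  11 | W B5 → L1 hit [D]
  12 | W B2 → L2 hit [D]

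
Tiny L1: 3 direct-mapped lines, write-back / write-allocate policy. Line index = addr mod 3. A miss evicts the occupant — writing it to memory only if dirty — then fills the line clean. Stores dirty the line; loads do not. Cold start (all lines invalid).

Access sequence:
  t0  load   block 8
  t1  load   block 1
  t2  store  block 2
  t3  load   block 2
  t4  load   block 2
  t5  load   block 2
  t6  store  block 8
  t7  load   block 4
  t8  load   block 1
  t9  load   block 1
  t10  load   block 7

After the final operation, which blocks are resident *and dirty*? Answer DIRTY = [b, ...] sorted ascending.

0: R B8 -> L2 miss  d=-]
1: R B1 -> L1 miss  d=-]
2: W B2 -> L2 miss  d=D]
3: R B2 -> L2 hit  d=D]
4: R B2 -> L2 hit  d=D]
5: R B2 -> L2 hit  d=D]
6: W B8 -> L2 miss wb->B2  d=D]
7: R B4 -> L1 miss  d=-]
8: R B1 -> L1 miss  d=-]
9: R B1 -> L1 hit  d=-]
10: R B7 -> L1 miss  d=-]

DIRTY = [8]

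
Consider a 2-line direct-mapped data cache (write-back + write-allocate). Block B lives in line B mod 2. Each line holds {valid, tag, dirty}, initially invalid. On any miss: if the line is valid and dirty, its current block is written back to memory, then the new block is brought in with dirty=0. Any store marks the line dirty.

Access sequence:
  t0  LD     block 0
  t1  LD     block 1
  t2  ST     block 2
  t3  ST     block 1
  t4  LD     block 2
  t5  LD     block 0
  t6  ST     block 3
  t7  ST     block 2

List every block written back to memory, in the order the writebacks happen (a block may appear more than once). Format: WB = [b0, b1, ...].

WB = [2, 1]

  0 | R B0 → L0 miss [-]
  1 | R B1 → L1 miss [-]
  2 | W B2 → L0 miss [D]
  3 | W B1 → L1 hit [D]
  4 | R B2 → L0 hit [D]
  5 | R B0 → L0 miss wb→B2 [-]
  6 | W B3 → L1 miss wb→B1 [D]
  7 | W B2 → L0 miss [D]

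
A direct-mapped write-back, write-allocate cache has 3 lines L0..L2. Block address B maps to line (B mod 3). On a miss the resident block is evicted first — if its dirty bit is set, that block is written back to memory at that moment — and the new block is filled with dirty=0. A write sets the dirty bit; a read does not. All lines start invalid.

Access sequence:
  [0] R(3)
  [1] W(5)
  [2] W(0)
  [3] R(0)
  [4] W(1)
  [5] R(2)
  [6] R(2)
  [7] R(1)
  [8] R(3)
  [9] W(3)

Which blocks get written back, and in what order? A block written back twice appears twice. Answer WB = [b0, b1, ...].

WB = [5, 0]

0: R B3 -> L0 miss  d=-]
1: W B5 -> L2 miss  d=D]
2: W B0 -> L0 miss  d=D]
3: R B0 -> L0 hit  d=D]
4: W B1 -> L1 miss  d=D]
5: R B2 -> L2 miss wb->B5  d=-]
6: R B2 -> L2 hit  d=-]
7: R B1 -> L1 hit  d=D]
8: R B3 -> L0 miss wb->B0  d=-]
9: W B3 -> L0 hit  d=D]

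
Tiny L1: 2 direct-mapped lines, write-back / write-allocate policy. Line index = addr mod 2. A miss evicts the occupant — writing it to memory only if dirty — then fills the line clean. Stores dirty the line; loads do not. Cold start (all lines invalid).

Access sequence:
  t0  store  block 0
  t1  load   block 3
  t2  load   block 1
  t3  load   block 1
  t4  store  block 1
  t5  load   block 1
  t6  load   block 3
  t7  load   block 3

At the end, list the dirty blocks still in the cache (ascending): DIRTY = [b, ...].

DIRTY = [0]

0: W B0 → L0 miss [D]
1: R B3 → L1 miss [-]
2: R B1 → L1 miss [-]
3: R B1 → L1 hit [-]
4: W B1 → L1 hit [D]
5: R B1 → L1 hit [D]
6: R B3 → L1 miss wb→B1 [-]
7: R B3 → L1 hit [-]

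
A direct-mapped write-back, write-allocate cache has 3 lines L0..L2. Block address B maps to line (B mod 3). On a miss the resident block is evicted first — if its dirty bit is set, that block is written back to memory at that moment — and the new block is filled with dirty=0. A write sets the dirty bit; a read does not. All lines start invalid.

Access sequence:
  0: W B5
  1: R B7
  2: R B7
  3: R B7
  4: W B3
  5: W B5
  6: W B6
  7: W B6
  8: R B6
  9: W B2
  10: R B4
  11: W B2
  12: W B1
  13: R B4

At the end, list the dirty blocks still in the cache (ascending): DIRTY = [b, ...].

DIRTY = [2, 6]

  0 | W B5 → L2 miss [D]
  1 | R B7 → L1 miss [-]
  2 | R B7 → L1 hit [-]
  3 | R B7 → L1 hit [-]
  4 | W B3 → L0 miss [D]
  5 | W B5 → L2 hit [D]
  6 | W B6 → L0 miss wb→B3 [D]
  7 | W B6 → L0 hit [D]
  8 | R B6 → L0 hit [D]
  9 | W B2 → L2 miss wb→B5 [D]
  10 | R B4 → L1 miss [-]
  11 | W B2 → L2 hit [D]
  12 | W B1 → L1 miss [D]
  13 | R B4 → L1 miss wb→B1 [-]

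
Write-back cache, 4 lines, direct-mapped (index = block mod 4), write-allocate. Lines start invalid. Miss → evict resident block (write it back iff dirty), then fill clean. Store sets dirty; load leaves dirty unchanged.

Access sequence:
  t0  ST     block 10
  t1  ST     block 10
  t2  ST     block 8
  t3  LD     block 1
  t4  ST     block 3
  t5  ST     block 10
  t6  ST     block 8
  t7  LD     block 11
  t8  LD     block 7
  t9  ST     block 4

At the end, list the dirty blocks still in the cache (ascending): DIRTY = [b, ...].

0: W B10 → L2 miss [D]
1: W B10 → L2 hit [D]
2: W B8 → L0 miss [D]
3: R B1 → L1 miss [-]
4: W B3 → L3 miss [D]
5: W B10 → L2 hit [D]
6: W B8 → L0 hit [D]
7: R B11 → L3 miss wb→B3 [-]
8: R B7 → L3 miss [-]
9: W B4 → L0 miss wb→B8 [D]

DIRTY = [4, 10]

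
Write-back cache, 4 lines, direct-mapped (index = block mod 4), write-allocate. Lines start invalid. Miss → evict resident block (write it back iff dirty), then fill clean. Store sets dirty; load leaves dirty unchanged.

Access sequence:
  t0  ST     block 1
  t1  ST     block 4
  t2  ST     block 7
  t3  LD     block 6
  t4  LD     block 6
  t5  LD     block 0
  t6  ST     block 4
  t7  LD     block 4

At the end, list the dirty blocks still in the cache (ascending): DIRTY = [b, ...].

0: W B1 -> L1 miss  d=D]
1: W B4 -> L0 miss  d=D]
2: W B7 -> L3 miss  d=D]
3: R B6 -> L2 miss  d=-]
4: R B6 -> L2 hit  d=-]
5: R B0 -> L0 miss wb->B4  d=-]
6: W B4 -> L0 miss  d=D]
7: R B4 -> L0 hit  d=D]

DIRTY = [1, 4, 7]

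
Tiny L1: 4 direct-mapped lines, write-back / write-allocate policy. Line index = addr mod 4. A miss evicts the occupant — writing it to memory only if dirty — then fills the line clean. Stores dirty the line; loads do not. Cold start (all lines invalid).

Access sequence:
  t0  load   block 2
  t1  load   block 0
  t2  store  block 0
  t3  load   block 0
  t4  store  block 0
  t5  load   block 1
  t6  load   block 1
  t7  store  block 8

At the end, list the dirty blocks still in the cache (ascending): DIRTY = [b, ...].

DIRTY = [8]

  0 | R B2 → L2 miss [-]
  1 | R B0 → L0 miss [-]
  2 | W B0 → L0 hit [D]
  3 | R B0 → L0 hit [D]
  4 | W B0 → L0 hit [D]
  5 | R B1 → L1 miss [-]
  6 | R B1 → L1 hit [-]
  7 | W B8 → L0 miss wb→B0 [D]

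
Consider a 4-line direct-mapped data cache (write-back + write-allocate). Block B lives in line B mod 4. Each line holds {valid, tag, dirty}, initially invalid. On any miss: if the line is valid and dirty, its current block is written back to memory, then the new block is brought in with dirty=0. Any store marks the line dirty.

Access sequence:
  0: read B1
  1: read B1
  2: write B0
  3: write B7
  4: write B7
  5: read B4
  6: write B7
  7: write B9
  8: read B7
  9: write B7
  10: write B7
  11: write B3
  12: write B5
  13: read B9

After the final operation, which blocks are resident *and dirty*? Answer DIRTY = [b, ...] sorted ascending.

DIRTY = [3]

0: R B1 -> L1 miss  d=-]
1: R B1 -> L1 hit  d=-]
2: W B0 -> L0 miss  d=D]
3: W B7 -> L3 miss  d=D]
4: W B7 -> L3 hit  d=D]
5: R B4 -> L0 miss wb->B0  d=-]
6: W B7 -> L3 hit  d=D]
7: W B9 -> L1 miss  d=D]
8: R B7 -> L3 hit  d=D]
9: W B7 -> L3 hit  d=D]
10: W B7 -> L3 hit  d=D]
11: W B3 -> L3 miss wb->B7  d=D]
12: W B5 -> L1 miss wb->B9  d=D]
13: R B9 -> L1 miss wb->B5  d=-]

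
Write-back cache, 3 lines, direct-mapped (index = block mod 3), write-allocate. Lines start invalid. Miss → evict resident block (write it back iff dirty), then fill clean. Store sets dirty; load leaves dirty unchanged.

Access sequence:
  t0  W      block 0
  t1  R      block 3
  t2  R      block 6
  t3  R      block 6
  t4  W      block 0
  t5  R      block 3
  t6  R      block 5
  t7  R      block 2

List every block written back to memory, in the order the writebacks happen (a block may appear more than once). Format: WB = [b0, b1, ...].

WB = [0, 0]

0: W B0 → L0 miss [D]
1: R B3 → L0 miss wb→B0 [-]
2: R B6 → L0 miss [-]
3: R B6 → L0 hit [-]
4: W B0 → L0 miss [D]
5: R B3 → L0 miss wb→B0 [-]
6: R B5 → L2 miss [-]
7: R B2 → L2 miss [-]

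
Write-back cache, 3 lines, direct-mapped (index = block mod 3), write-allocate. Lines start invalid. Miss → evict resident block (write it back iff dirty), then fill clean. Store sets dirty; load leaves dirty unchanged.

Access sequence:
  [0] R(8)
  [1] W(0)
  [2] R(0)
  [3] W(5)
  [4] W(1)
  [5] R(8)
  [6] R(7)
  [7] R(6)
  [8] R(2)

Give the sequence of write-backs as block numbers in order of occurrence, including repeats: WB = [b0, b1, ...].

0: R B8 -> L2 miss  d=-]
1: W B0 -> L0 miss  d=D]
2: R B0 -> L0 hit  d=D]
3: W B5 -> L2 miss  d=D]
4: W B1 -> L1 miss  d=D]
5: R B8 -> L2 miss wb->B5  d=-]
6: R B7 -> L1 miss wb->B1  d=-]
7: R B6 -> L0 miss wb->B0  d=-]
8: R B2 -> L2 miss  d=-]

WB = [5, 1, 0]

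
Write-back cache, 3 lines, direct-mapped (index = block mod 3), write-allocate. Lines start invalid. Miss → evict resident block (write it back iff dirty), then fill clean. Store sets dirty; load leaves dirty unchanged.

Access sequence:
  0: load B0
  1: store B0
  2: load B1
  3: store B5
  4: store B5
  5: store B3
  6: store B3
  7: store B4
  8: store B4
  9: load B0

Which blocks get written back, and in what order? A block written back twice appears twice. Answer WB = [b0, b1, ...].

0: R B0 -> L0 miss  d=-]
1: W B0 -> L0 hit  d=D]
2: R B1 -> L1 miss  d=-]
3: W B5 -> L2 miss  d=D]
4: W B5 -> L2 hit  d=D]
5: W B3 -> L0 miss wb->B0  d=D]
6: W B3 -> L0 hit  d=D]
7: W B4 -> L1 miss  d=D]
8: W B4 -> L1 hit  d=D]
9: R B0 -> L0 miss wb->B3  d=-]

WB = [0, 3]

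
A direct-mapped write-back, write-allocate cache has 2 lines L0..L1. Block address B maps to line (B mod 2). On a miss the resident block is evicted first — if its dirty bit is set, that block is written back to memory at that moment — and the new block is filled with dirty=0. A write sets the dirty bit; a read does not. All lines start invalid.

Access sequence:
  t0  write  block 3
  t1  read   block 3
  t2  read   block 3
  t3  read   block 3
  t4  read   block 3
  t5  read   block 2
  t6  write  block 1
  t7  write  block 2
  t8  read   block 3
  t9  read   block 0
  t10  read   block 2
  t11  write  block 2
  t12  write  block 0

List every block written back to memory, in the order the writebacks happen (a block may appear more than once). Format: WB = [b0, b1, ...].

0: W B3 -> L1 miss  d=D]
1: R B3 -> L1 hit  d=D]
2: R B3 -> L1 hit  d=D]
3: R B3 -> L1 hit  d=D]
4: R B3 -> L1 hit  d=D]
5: R B2 -> L0 miss  d=-]
6: W B1 -> L1 miss wb->B3  d=D]
7: W B2 -> L0 hit  d=D]
8: R B3 -> L1 miss wb->B1  d=-]
9: R B0 -> L0 miss wb->B2  d=-]
10: R B2 -> L0 miss  d=-]
11: W B2 -> L0 hit  d=D]
12: W B0 -> L0 miss wb->B2  d=D]

WB = [3, 1, 2, 2]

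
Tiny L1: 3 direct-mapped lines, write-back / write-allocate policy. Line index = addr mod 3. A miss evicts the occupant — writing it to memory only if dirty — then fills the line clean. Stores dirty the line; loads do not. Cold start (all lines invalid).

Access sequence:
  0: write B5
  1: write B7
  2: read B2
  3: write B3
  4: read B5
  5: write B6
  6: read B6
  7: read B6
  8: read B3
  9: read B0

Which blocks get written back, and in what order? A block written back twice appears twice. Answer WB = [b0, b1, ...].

WB = [5, 3, 6]

  0 | W B5 → L2 miss [D]
  1 | W B7 → L1 miss [D]
  2 | R B2 → L2 miss wb→B5 [-]
  3 | W B3 → L0 miss [D]
  4 | R B5 → L2 miss [-]
  5 | W B6 → L0 miss wb→B3 [D]
  6 | R B6 → L0 hit [D]
  7 | R B6 → L0 hit [D]
  8 | R B3 → L0 miss wb→B6 [-]
  9 | R B0 → L0 miss [-]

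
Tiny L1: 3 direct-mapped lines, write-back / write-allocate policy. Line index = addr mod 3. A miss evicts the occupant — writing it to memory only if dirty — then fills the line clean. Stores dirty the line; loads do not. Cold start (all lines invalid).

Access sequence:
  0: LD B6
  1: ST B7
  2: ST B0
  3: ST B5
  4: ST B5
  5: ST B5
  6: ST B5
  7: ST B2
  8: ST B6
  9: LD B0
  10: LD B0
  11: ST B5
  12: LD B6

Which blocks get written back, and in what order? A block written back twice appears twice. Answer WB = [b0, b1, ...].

WB = [5, 0, 6, 2]

  0 | R B6 → L0 miss [-]
  1 | W B7 → L1 miss [D]
  2 | W B0 → L0 miss [D]
  3 | W B5 → L2 miss [D]
  4 | W B5 → L2 hit [D]
  5 | W B5 → L2 hit [D]
  6 | W B5 → L2 hit [D]
  7 | W B2 → L2 miss wb→B5 [D]
  8 | W B6 → L0 miss wb→B0 [D]
  9 | R B0 → L0 miss wb→B6 [-]
  10 | R B0 → L0 hit [-]
  11 | W B5 → L2 miss wb→B2 [D]
  12 | R B6 → L0 miss [-]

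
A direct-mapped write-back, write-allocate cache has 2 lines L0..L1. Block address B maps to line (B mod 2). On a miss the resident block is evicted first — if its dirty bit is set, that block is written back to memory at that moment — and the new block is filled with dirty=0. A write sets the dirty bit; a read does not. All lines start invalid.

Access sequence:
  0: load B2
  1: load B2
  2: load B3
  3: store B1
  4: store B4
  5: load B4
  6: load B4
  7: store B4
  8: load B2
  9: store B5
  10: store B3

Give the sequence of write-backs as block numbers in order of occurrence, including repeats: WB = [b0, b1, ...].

0: R B2 -> L0 miss  d=-]
1: R B2 -> L0 hit  d=-]
2: R B3 -> L1 miss  d=-]
3: W B1 -> L1 miss  d=D]
4: W B4 -> L0 miss  d=D]
5: R B4 -> L0 hit  d=D]
6: R B4 -> L0 hit  d=D]
7: W B4 -> L0 hit  d=D]
8: R B2 -> L0 miss wb->B4  d=-]
9: W B5 -> L1 miss wb->B1  d=D]
10: W B3 -> L1 miss wb->B5  d=D]

WB = [4, 1, 5]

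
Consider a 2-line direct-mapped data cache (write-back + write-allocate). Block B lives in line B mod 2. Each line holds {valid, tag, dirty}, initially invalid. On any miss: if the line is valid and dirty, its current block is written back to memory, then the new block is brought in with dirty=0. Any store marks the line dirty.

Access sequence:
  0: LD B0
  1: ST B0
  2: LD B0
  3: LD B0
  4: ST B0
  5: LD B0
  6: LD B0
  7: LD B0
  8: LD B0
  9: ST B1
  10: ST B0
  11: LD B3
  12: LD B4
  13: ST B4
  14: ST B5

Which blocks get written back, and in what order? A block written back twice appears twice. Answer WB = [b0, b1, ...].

WB = [1, 0]

  0 | R B0 → L0 miss [-]
  1 | W B0 → L0 hit [D]
  2 | R B0 → L0 hit [D]
  3 | R B0 → L0 hit [D]
  4 | W B0 → L0 hit [D]
  5 | R B0 → L0 hit [D]
  6 | R B0 → L0 hit [D]
  7 | R B0 → L0 hit [D]
  8 | R B0 → L0 hit [D]
  9 | W B1 → L1 miss [D]
  10 | W B0 → L0 hit [D]
  11 | R B3 → L1 miss wb→B1 [-]
  12 | R B4 → L0 miss wb→B0 [-]
  13 | W B4 → L0 hit [D]
  14 | W B5 → L1 miss [D]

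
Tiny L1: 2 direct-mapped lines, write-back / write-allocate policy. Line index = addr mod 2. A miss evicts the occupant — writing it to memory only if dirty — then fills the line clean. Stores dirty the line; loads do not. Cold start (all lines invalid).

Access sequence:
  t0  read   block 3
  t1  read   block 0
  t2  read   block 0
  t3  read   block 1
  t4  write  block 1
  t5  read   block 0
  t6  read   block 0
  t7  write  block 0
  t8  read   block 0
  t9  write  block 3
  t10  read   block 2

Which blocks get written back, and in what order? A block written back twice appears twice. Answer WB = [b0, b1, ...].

0: R B3 → L1 miss [-]
1: R B0 → L0 miss [-]
2: R B0 → L0 hit [-]
3: R B1 → L1 miss [-]
4: W B1 → L1 hit [D]
5: R B0 → L0 hit [-]
6: R B0 → L0 hit [-]
7: W B0 → L0 hit [D]
8: R B0 → L0 hit [D]
9: W B3 → L1 miss wb→B1 [D]
10: R B2 → L0 miss wb→B0 [-]

WB = [1, 0]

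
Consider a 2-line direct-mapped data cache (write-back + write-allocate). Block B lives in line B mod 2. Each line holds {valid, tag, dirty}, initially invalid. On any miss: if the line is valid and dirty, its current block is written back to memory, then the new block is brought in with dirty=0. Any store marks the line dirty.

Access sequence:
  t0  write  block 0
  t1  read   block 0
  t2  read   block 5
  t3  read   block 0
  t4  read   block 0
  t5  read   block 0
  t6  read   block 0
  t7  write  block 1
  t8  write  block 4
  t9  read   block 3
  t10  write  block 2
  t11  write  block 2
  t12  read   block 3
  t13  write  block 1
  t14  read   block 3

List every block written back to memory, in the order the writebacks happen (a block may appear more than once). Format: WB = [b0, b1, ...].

WB = [0, 1, 4, 1]

0: W B0 → L0 miss [D]
1: R B0 → L0 hit [D]
2: R B5 → L1 miss [-]
3: R B0 → L0 hit [D]
4: R B0 → L0 hit [D]
5: R B0 → L0 hit [D]
6: R B0 → L0 hit [D]
7: W B1 → L1 miss [D]
8: W B4 → L0 miss wb→B0 [D]
9: R B3 → L1 miss wb→B1 [-]
10: W B2 → L0 miss wb→B4 [D]
11: W B2 → L0 hit [D]
12: R B3 → L1 hit [-]
13: W B1 → L1 miss [D]
14: R B3 → L1 miss wb→B1 [-]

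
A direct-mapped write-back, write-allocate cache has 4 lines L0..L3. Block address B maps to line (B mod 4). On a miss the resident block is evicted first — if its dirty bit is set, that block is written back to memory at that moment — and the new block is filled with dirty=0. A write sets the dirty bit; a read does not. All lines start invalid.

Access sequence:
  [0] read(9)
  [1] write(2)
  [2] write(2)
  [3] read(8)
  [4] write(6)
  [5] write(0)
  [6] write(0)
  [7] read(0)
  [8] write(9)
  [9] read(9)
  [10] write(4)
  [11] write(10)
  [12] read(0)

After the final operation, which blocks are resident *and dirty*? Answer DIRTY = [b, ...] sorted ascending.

DIRTY = [9, 10]

0: R B9 → L1 miss [-]
1: W B2 → L2 miss [D]
2: W B2 → L2 hit [D]
3: R B8 → L0 miss [-]
4: W B6 → L2 miss wb→B2 [D]
5: W B0 → L0 miss [D]
6: W B0 → L0 hit [D]
7: R B0 → L0 hit [D]
8: W B9 → L1 hit [D]
9: R B9 → L1 hit [D]
10: W B4 → L0 miss wb→B0 [D]
11: W B10 → L2 miss wb→B6 [D]
12: R B0 → L0 miss wb→B4 [-]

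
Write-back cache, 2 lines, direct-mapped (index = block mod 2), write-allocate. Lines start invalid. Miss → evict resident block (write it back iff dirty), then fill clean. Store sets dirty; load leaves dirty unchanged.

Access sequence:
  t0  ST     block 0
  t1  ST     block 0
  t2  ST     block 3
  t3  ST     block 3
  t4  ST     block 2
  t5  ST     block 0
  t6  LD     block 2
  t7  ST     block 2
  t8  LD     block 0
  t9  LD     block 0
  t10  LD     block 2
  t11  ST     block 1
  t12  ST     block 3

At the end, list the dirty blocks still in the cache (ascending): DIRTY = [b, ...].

DIRTY = [3]

0: W B0 → L0 miss [D]
1: W B0 → L0 hit [D]
2: W B3 → L1 miss [D]
3: W B3 → L1 hit [D]
4: W B2 → L0 miss wb→B0 [D]
5: W B0 → L0 miss wb→B2 [D]
6: R B2 → L0 miss wb→B0 [-]
7: W B2 → L0 hit [D]
8: R B0 → L0 miss wb→B2 [-]
9: R B0 → L0 hit [-]
10: R B2 → L0 miss [-]
11: W B1 → L1 miss wb→B3 [D]
12: W B3 → L1 miss wb→B1 [D]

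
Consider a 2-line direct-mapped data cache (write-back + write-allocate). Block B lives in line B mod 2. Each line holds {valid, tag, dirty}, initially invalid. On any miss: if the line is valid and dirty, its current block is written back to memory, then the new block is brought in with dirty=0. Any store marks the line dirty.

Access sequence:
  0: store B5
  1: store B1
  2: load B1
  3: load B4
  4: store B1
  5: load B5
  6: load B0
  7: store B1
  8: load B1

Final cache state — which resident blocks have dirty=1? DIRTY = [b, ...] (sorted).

DIRTY = [1]

0: W B5 → L1 miss [D]
1: W B1 → L1 miss wb→B5 [D]
2: R B1 → L1 hit [D]
3: R B4 → L0 miss [-]
4: W B1 → L1 hit [D]
5: R B5 → L1 miss wb→B1 [-]
6: R B0 → L0 miss [-]
7: W B1 → L1 miss [D]
8: R B1 → L1 hit [D]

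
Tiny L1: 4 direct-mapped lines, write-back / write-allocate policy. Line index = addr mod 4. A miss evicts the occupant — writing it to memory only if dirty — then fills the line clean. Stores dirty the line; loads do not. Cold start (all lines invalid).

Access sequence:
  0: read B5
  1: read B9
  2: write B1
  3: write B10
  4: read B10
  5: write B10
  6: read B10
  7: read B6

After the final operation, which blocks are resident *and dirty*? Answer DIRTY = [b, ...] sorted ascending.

DIRTY = [1]

0: R B5 -> L1 miss  d=-]
1: R B9 -> L1 miss  d=-]
2: W B1 -> L1 miss  d=D]
3: W B10 -> L2 miss  d=D]
4: R B10 -> L2 hit  d=D]
5: W B10 -> L2 hit  d=D]
6: R B10 -> L2 hit  d=D]
7: R B6 -> L2 miss wb->B10  d=-]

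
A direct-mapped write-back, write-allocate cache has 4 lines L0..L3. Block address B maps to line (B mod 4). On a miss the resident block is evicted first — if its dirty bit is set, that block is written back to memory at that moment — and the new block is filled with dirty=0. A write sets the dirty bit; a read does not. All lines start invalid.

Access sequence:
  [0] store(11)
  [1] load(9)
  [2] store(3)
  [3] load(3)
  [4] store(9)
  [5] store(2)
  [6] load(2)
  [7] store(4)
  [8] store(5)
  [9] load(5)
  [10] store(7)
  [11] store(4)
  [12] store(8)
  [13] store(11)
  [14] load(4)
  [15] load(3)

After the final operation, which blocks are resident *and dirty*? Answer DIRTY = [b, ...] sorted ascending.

DIRTY = [2, 5]

  0 | W B11 → L3 miss [D]
  1 | R B9 → L1 miss [-]
  2 | W B3 → L3 miss wb→B11 [D]
  3 | R B3 → L3 hit [D]
  4 | W B9 → L1 hit [D]
  5 | W B2 → L2 miss [D]
  6 | R B2 → L2 hit [D]
  7 | W B4 → L0 miss [D]
  8 | W B5 → L1 miss wb→B9 [D]
  9 | R B5 → L1 hit [D]
  10 | W B7 → L3 miss wb→B3 [D]
  11 | W B4 → L0 hit [D]
  12 | W B8 → L0 miss wb→B4 [D]
  13 | W B11 → L3 miss wb→B7 [D]
  14 | R B4 → L0 miss wb→B8 [-]
  15 | R B3 → L3 miss wb→B11 [-]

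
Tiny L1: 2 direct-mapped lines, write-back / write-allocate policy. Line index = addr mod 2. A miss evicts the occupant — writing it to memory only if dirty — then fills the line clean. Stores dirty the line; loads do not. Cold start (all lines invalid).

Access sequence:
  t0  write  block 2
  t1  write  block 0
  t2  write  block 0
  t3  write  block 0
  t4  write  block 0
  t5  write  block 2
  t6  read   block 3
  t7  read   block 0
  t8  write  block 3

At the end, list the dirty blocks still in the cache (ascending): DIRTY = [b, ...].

DIRTY = [3]

0: W B2 → L0 miss [D]
1: W B0 → L0 miss wb→B2 [D]
2: W B0 → L0 hit [D]
3: W B0 → L0 hit [D]
4: W B0 → L0 hit [D]
5: W B2 → L0 miss wb→B0 [D]
6: R B3 → L1 miss [-]
7: R B0 → L0 miss wb→B2 [-]
8: W B3 → L1 hit [D]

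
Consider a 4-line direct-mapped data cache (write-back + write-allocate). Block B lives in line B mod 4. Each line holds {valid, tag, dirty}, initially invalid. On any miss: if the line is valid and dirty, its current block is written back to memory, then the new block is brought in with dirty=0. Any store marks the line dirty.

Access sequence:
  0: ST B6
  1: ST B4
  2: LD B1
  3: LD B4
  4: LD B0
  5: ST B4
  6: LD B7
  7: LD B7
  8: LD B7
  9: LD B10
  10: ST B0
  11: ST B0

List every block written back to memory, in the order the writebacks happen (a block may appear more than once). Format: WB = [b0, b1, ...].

WB = [4, 6, 4]

0: W B6 → L2 miss [D]
1: W B4 → L0 miss [D]
2: R B1 → L1 miss [-]
3: R B4 → L0 hit [D]
4: R B0 → L0 miss wb→B4 [-]
5: W B4 → L0 miss [D]
6: R B7 → L3 miss [-]
7: R B7 → L3 hit [-]
8: R B7 → L3 hit [-]
9: R B10 → L2 miss wb→B6 [-]
10: W B0 → L0 miss wb→B4 [D]
11: W B0 → L0 hit [D]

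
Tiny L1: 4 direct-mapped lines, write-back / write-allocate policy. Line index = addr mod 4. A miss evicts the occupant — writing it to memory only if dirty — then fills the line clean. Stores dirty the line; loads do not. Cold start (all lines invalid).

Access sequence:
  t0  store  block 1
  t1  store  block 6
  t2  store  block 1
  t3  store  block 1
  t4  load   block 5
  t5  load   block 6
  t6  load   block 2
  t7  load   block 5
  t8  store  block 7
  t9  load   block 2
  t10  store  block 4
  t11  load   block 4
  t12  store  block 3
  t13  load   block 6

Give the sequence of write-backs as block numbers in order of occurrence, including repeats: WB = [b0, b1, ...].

WB = [1, 6, 7]

  0 | W B1 → L1 miss [D]
  1 | W B6 → L2 miss [D]
  2 | W B1 → L1 hit [D]
  3 | W B1 → L1 hit [D]
  4 | R B5 → L1 miss wb→B1 [-]
  5 | R B6 → L2 hit [D]
  6 | R B2 → L2 miss wb→B6 [-]
  7 | R B5 → L1 hit [-]
  8 | W B7 → L3 miss [D]
  9 | R B2 → L2 hit [-]
  10 | W B4 → L0 miss [D]
  11 | R B4 → L0 hit [D]
  12 | W B3 → L3 miss wb→B7 [D]
  13 | R B6 → L2 miss [-]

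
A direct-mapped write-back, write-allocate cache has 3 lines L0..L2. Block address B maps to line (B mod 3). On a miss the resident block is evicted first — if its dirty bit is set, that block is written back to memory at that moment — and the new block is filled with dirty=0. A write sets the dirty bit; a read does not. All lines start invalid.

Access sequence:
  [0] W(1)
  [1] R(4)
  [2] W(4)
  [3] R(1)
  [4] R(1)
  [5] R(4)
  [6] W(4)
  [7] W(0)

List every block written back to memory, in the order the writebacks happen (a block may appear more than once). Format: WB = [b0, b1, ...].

WB = [1, 4]

0: W B1 → L1 miss [D]
1: R B4 → L1 miss wb→B1 [-]
2: W B4 → L1 hit [D]
3: R B1 → L1 miss wb→B4 [-]
4: R B1 → L1 hit [-]
5: R B4 → L1 miss [-]
6: W B4 → L1 hit [D]
7: W B0 → L0 miss [D]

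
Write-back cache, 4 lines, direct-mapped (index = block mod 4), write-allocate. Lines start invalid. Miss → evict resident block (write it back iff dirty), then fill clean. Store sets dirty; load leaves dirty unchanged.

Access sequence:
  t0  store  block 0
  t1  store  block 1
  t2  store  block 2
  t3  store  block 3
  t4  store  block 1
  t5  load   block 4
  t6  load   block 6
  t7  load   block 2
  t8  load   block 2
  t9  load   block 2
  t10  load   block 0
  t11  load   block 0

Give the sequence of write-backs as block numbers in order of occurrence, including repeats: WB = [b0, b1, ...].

0: W B0 -> L0 miss  d=D]
1: W B1 -> L1 miss  d=D]
2: W B2 -> L2 miss  d=D]
3: W B3 -> L3 miss  d=D]
4: W B1 -> L1 hit  d=D]
5: R B4 -> L0 miss wb->B0  d=-]
6: R B6 -> L2 miss wb->B2  d=-]
7: R B2 -> L2 miss  d=-]
8: R B2 -> L2 hit  d=-]
9: R B2 -> L2 hit  d=-]
10: R B0 -> L0 miss  d=-]
11: R B0 -> L0 hit  d=-]

WB = [0, 2]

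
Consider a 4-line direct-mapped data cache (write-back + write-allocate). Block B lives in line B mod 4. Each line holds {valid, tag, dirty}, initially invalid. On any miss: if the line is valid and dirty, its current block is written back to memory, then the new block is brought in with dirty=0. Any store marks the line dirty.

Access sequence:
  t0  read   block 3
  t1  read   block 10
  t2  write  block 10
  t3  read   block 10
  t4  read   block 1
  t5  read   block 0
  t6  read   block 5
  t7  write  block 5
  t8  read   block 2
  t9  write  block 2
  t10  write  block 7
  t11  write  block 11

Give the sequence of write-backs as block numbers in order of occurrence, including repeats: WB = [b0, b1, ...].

WB = [10, 7]

  0 | R B3 → L3 miss [-]
  1 | R B10 → L2 miss [-]
  2 | W B10 → L2 hit [D]
  3 | R B10 → L2 hit [D]
  4 | R B1 → L1 miss [-]
  5 | R B0 → L0 miss [-]
  6 | R B5 → L1 miss [-]
  7 | W B5 → L1 hit [D]
  8 | R B2 → L2 miss wb→B10 [-]
  9 | W B2 → L2 hit [D]
  10 | W B7 → L3 miss [D]
  11 | W B11 → L3 miss wb→B7 [D]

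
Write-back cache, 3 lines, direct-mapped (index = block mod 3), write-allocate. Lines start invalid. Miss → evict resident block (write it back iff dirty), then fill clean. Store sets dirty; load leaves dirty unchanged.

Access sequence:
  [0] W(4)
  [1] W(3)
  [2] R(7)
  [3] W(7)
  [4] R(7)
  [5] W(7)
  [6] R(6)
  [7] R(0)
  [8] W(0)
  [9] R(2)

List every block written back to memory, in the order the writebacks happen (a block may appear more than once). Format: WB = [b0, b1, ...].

0: W B4 → L1 miss [D]
1: W B3 → L0 miss [D]
2: R B7 → L1 miss wb→B4 [-]
3: W B7 → L1 hit [D]
4: R B7 → L1 hit [D]
5: W B7 → L1 hit [D]
6: R B6 → L0 miss wb→B3 [-]
7: R B0 → L0 miss [-]
8: W B0 → L0 hit [D]
9: R B2 → L2 miss [-]

WB = [4, 3]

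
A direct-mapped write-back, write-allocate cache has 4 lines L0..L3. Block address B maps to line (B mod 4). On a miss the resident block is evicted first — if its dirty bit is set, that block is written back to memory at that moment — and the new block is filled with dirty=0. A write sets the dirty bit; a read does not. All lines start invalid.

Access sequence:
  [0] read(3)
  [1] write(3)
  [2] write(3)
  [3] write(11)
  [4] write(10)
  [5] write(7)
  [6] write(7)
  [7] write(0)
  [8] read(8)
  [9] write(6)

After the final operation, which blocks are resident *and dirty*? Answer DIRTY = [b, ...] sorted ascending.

DIRTY = [6, 7]

0: R B3 → L3 miss [-]
1: W B3 → L3 hit [D]
2: W B3 → L3 hit [D]
3: W B11 → L3 miss wb→B3 [D]
4: W B10 → L2 miss [D]
5: W B7 → L3 miss wb→B11 [D]
6: W B7 → L3 hit [D]
7: W B0 → L0 miss [D]
8: R B8 → L0 miss wb→B0 [-]
9: W B6 → L2 miss wb→B10 [D]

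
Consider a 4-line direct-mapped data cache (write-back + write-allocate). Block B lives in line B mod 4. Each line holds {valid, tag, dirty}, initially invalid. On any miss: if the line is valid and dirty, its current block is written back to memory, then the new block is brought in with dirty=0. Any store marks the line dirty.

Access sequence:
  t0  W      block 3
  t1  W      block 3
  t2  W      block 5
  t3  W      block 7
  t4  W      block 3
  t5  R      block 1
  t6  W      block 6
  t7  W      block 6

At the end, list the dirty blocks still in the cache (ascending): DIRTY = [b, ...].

  0 | W B3 → L3 miss [D]
  1 | W B3 → L3 hit [D]
  2 | W B5 → L1 miss [D]
  3 | W B7 → L3 miss wb→B3 [D]
  4 | W B3 → L3 miss wb→B7 [D]
  5 | R B1 → L1 miss wb→B5 [-]
  6 | W B6 → L2 miss [D]
  7 | W B6 → L2 hit [D]

DIRTY = [3, 6]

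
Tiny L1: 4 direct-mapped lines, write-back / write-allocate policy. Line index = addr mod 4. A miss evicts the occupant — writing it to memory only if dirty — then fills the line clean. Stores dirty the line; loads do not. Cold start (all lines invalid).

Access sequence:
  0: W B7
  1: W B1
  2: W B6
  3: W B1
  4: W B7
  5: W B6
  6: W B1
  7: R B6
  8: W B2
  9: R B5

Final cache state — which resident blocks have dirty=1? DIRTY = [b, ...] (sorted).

0: W B7 → L3 miss [D]
1: W B1 → L1 miss [D]
2: W B6 → L2 miss [D]
3: W B1 → L1 hit [D]
4: W B7 → L3 hit [D]
5: W B6 → L2 hit [D]
6: W B1 → L1 hit [D]
7: R B6 → L2 hit [D]
8: W B2 → L2 miss wb→B6 [D]
9: R B5 → L1 miss wb→B1 [-]

DIRTY = [2, 7]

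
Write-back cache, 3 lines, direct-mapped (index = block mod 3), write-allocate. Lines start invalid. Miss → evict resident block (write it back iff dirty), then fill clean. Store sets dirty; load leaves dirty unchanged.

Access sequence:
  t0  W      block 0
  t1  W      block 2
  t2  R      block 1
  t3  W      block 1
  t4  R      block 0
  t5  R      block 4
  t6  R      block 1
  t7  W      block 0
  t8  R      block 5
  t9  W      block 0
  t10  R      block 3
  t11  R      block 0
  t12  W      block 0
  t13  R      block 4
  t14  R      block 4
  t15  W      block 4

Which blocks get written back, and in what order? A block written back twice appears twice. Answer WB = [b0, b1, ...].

WB = [1, 2, 0]

0: W B0 → L0 miss [D]
1: W B2 → L2 miss [D]
2: R B1 → L1 miss [-]
3: W B1 → L1 hit [D]
4: R B0 → L0 hit [D]
5: R B4 → L1 miss wb→B1 [-]
6: R B1 → L1 miss [-]
7: W B0 → L0 hit [D]
8: R B5 → L2 miss wb→B2 [-]
9: W B0 → L0 hit [D]
10: R B3 → L0 miss wb→B0 [-]
11: R B0 → L0 miss [-]
12: W B0 → L0 hit [D]
13: R B4 → L1 miss [-]
14: R B4 → L1 hit [-]
15: W B4 → L1 hit [D]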